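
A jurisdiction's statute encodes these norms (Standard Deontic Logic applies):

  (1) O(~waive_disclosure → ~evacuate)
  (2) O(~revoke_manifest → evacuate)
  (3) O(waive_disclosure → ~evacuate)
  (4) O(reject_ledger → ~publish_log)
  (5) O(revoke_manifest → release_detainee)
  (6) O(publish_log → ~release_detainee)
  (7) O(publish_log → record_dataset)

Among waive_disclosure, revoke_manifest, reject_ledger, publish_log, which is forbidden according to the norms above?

By case analysis on waive_disclosure: premise 3 gives O(waive_disclosure → ~evacuate) and premise 1 gives O(~waive_disclosure → ~evacuate), so O(~evacuate) either way.
Premise 2 is O(~revoke_manifest → evacuate); contrapositively O(~evacuate → revoke_manifest). Since O(~evacuate) holds, K gives O(revoke_manifest).
With premise 5, O(revoke_manifest → release_detainee), the K-axiom yields O(release_detainee).
Premise 6 is O(publish_log → ~release_detainee); contrapositively O(release_detainee → ~publish_log). Since O(release_detainee) holds, K gives O(~publish_log).
So O(~publish_log) holds, i.e. publish_log is forbidden. None of the other listed options is forbidden under the premises.

publish_log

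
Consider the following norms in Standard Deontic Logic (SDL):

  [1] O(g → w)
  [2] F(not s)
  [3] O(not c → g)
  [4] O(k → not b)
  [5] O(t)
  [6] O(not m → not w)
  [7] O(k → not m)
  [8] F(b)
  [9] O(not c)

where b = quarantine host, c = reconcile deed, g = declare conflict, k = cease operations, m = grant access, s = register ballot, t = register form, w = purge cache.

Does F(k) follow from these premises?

Premise 9 gives O(not c).
Applying K to premise 3 (O(not c → g)) and O(not c) yields O(g).
Premise 1 is O(g → w); since O(g), deontic closure gives O(w).
Premise 6 is O(not m → not w); contrapositively O(w → m). Since O(w) holds, K gives O(m).
Premise 7 is O(k → not m); contrapositively O(m → not k). Since O(m) holds, K gives O(not k).
Premises 2, 4, 5, 8 do not contribute to this derivation.
So O(not k) holds, i.e. F(k). The claim follows.

Yes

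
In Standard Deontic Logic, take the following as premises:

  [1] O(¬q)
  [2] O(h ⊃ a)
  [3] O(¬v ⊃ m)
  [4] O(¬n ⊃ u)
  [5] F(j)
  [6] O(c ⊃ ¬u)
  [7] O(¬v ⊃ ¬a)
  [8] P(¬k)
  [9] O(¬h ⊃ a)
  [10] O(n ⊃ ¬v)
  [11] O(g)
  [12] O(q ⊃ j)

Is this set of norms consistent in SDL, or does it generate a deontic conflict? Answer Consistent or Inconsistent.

Premise 12 is O(q ⊃ j), but O(q) is not derivable from the premises, so it does not yield O(j).
So O(j) is not derivable, and the apparent clash with O(¬j) does not arise.
A world satisfying every obligation exists (e.g. a=true, c=false, g=true, h=false, j=false, k=false, m=false, n=false, q=false, u=true, v=true); no atom is both obligatory and forbidden, so the set is consistent.

Consistent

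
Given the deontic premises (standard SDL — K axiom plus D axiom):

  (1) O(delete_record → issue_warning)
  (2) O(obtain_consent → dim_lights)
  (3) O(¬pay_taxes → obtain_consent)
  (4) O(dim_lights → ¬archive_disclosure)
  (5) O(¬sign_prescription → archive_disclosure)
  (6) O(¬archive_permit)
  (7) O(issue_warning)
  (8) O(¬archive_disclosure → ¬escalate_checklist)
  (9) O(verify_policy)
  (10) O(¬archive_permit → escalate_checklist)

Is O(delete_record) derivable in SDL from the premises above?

Premise 1 is O(delete_record → issue_warning); even if O(issue_warning) held, inferring O(delete_record) would be affirming the consequent — invalid.
No other premise forces O(delete_record). An ideal world satisfying every premise can still have delete_record false, so O(delete_record) is not derivable.

No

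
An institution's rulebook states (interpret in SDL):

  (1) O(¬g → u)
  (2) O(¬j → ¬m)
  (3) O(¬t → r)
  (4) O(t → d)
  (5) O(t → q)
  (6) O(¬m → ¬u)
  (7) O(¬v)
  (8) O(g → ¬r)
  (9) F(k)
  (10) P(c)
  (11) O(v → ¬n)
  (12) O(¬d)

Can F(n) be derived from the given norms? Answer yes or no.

Premise 11 is O(v → ¬n), but O(v) is not derivable from the premises, so it does not yield O(¬n).
No other premise forces O(¬n). An ideal world satisfying every premise can still have n true, so F(n) is not derivable.

No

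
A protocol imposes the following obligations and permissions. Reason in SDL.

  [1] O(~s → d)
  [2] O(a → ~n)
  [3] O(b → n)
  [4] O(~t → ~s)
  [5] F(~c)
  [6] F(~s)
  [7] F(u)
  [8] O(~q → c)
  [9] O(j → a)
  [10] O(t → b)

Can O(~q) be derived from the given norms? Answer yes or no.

No

Premise 8 is O(~q → c); even if O(c) held, inferring O(~q) would be affirming the consequent — invalid.
No other premise forces O(~q). An ideal world satisfying every premise can still have ~q false, so O(~q) is not derivable.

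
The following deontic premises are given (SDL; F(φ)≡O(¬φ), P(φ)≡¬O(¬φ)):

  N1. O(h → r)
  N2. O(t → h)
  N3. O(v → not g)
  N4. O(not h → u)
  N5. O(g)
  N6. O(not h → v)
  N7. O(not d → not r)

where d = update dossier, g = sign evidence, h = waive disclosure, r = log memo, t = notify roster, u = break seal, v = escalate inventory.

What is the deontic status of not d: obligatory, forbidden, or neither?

Forbidden

Premise 5 states O(g) outright.
Premise 3 is O(v → not g); contrapositively O(g → not v). Since O(g) holds, K gives O(not v).
The contrapositive of premise 6 (O(not h → v)) is O(not v → h), and O(not v) is already established, so O(h).
Applying K to premise 1 (O(h → r)) and O(h) yields O(r).
Premise 7 is O(not d → not r); contrapositively O(r → d). Since O(r) holds, K gives O(d).
Premises 2, 4 do not contribute to this derivation.
Thus O(d), which is F(not d): not d is forbidden.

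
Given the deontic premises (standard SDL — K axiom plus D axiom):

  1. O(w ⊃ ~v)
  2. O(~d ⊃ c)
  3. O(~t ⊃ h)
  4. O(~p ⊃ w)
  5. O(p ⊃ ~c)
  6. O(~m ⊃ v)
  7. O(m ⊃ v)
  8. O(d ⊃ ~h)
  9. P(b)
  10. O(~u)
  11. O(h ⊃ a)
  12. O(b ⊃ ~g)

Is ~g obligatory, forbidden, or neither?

Premise 12 is O(b ⊃ ~g), but O(b) is not derivable from the premises (the permission P(b) asserts only ~O(~b), not O(b)), so it does not yield O(~g).
No premise or chain of K-axiom applications forces O(~g), and none forces O(g). So ~g is neither obligatory nor forbidden under these norms.

Neither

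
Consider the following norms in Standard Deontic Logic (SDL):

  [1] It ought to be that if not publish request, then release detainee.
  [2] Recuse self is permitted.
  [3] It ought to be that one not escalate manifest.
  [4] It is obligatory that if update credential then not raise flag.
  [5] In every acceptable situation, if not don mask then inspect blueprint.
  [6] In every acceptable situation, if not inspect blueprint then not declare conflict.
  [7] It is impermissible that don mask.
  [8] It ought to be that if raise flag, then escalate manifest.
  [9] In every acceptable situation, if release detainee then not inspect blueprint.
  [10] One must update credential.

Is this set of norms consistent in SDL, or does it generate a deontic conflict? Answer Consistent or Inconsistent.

Consistent

Premise 8 is O(raise_flag → escalate_manifest), but O(raise_flag) is not derivable from the premises, so it does not yield O(escalate_manifest).
So O(escalate_manifest) is not derivable, and the apparent clash with O(¬escalate_manifest) does not arise.
A world satisfying every obligation exists (e.g. declare_conflict=false, don_mask=false, escalate_manifest=false, inspect_blueprint=true, publish_request=true, raise_flag=false, recuse_self=false, release_detainee=false, update_credential=true); no atom is both obligatory and forbidden, so the set is consistent.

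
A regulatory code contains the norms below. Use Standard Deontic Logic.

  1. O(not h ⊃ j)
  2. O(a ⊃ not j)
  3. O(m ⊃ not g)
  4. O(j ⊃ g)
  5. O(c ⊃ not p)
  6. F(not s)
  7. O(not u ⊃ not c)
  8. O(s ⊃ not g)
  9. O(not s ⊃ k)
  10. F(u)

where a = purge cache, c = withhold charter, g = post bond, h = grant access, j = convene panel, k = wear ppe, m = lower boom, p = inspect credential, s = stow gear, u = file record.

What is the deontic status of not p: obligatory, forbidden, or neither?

Neither

Premise 5 is O(c ⊃ not p), but O(c) is not derivable from the premises, so it does not yield O(not p).
No premise or chain of K-axiom applications forces O(not p), and none forces O(p). So not p is neither obligatory nor forbidden under these norms.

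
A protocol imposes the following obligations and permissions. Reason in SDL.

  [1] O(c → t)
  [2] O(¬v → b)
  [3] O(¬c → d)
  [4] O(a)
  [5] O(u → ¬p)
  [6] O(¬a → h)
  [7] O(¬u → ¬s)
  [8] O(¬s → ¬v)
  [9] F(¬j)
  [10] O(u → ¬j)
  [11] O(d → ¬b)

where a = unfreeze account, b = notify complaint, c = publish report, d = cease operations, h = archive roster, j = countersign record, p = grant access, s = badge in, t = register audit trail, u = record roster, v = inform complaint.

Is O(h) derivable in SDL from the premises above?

No

Premise 6 is O(¬a → h), but O(¬a) is not derivable from the premises, so it does not yield O(h).
No other premise forces O(h). An ideal world satisfying every premise can still have h false, so O(h) is not derivable.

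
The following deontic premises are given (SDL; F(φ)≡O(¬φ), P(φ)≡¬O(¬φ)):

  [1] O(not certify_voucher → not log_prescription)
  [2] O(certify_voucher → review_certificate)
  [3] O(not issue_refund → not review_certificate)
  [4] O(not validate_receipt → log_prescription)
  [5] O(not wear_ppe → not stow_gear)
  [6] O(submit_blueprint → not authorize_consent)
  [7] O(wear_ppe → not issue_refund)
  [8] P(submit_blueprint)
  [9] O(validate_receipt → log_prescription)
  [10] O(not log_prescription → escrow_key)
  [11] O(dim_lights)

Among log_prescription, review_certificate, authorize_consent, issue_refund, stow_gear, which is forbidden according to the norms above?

By case analysis on not validate_receipt: premise 4 gives O(not validate_receipt → log_prescription) and premise 9 gives O(validate_receipt → log_prescription), so O(log_prescription) either way.
The contrapositive of premise 1 (O(not certify_voucher → not log_prescription)) is O(log_prescription → certify_voucher), and O(log_prescription) is already established, so O(certify_voucher).
Applying K to premise 2 (O(certify_voucher → review_certificate)) and O(certify_voucher) yields O(review_certificate).
The contrapositive of premise 3 (O(not issue_refund → not review_certificate)) is O(review_certificate → issue_refund), and O(review_certificate) is already established, so O(issue_refund).
The contrapositive of premise 7 (O(wear_ppe → not issue_refund)) is O(issue_refund → not wear_ppe), and O(issue_refund) is already established, so O(not wear_ppe).
From O(not wear_ppe) and premise 5, O(not wear_ppe → not stow_gear), we obtain O(not stow_gear).
So O(not stow_gear) holds, i.e. stow_gear is forbidden. None of the other listed options is forbidden under the premises.

stow_gear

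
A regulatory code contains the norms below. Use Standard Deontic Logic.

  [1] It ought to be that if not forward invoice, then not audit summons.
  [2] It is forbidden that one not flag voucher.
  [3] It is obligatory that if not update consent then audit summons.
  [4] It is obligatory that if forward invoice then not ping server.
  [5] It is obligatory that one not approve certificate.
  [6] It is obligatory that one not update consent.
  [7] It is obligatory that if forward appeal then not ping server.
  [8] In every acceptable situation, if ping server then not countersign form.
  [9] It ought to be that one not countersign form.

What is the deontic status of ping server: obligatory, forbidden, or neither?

Premise 6 gives O(¬update_consent).
Applying K to premise 3 (O(¬update_consent → audit_summons)) and O(¬update_consent) yields O(audit_summons).
The contrapositive of premise 1 (O(¬forward_invoice → ¬audit_summons)) is O(audit_summons → forward_invoice), and O(audit_summons) is already established, so O(forward_invoice).
Applying K to premise 4 (O(forward_invoice → ¬ping_server)) and O(forward_invoice) yields O(¬ping_server).
Premises 2, 5, 7, 8, 9 do not contribute to this derivation.
Thus O(¬ping_server), which is F(ping_server): ping_server is forbidden.

Forbidden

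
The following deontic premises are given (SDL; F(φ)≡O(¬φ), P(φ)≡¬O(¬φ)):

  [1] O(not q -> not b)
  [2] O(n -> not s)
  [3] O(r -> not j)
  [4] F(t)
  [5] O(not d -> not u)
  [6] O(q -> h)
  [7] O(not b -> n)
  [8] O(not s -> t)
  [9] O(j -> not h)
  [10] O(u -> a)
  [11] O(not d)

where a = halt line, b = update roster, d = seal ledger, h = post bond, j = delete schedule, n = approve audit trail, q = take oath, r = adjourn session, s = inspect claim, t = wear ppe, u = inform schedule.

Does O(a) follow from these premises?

Premise 10 is O(u -> a), but O(u) is not derivable from the premises, so it does not yield O(a).
No other premise forces O(a). An ideal world satisfying every premise can still have a false, so O(a) is not derivable.

No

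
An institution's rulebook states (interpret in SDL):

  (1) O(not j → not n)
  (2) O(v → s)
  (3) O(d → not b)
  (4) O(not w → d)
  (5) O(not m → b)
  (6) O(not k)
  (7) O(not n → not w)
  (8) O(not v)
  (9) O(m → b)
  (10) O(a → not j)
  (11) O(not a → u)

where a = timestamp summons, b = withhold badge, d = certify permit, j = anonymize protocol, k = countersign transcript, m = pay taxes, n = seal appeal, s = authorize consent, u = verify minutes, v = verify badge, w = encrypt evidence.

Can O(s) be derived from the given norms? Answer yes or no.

Premise 2 is O(v → s), but O(v) is not derivable from the premises, so it does not yield O(s).
No other premise forces O(s). An ideal world satisfying every premise can still have s false, so O(s) is not derivable.

No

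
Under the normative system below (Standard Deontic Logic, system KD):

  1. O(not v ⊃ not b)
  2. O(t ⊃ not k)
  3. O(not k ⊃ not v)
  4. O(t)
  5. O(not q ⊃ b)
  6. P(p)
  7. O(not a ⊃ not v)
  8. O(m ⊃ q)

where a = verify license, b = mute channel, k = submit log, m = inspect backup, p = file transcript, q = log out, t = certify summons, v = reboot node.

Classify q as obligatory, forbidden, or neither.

Premise 4 states O(t) outright.
With premise 2, O(t ⊃ not k), the K-axiom yields O(not k).
From O(not k) and premise 3, O(not k ⊃ not v), we obtain O(not v).
With premise 1, O(not v ⊃ not b), the K-axiom yields O(not b).
Premise 5, O(not q ⊃ b), contraposes to O(not b ⊃ q); with O(not b) we get O(q).
Premises 6, 7, 8 do not contribute to this derivation.
Hence q is obligatory.

Obligatory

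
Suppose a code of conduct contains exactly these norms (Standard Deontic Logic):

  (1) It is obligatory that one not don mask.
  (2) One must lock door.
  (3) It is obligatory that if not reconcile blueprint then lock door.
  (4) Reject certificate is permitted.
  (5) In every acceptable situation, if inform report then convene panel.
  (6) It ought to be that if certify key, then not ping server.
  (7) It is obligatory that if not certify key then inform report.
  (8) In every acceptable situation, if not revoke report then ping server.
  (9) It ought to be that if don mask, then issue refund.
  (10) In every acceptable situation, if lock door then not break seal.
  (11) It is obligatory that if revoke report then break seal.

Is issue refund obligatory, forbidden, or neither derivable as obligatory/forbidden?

Neither

Premise 9 is O(don_mask → issue_refund), but O(don_mask) is not derivable from the premises, so it does not yield O(issue_refund).
No premise or chain of K-axiom applications forces O(issue_refund), and none forces O(¬issue_refund). So issue_refund is neither obligatory nor forbidden under these norms.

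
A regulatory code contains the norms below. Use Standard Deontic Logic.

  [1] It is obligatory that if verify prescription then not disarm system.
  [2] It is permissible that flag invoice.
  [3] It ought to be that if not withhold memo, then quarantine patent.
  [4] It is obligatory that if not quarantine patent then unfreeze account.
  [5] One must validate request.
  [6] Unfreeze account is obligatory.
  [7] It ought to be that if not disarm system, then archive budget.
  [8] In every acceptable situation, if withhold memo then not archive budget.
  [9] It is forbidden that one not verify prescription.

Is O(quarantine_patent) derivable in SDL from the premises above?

Yes

Premise 9 is F(¬verify_prescription), i.e. O(verify_prescription).
With premise 1, O(verify_prescription → ¬disarm_system), the K-axiom yields O(¬disarm_system).
With premise 7, O(¬disarm_system → archive_budget), the K-axiom yields O(archive_budget).
Premise 8 is O(withhold_memo → ¬archive_budget); contrapositively O(archive_budget → ¬withhold_memo). Since O(archive_budget) holds, K gives O(¬withhold_memo).
From O(¬withhold_memo) and premise 3, O(¬withhold_memo → quarantine_patent), we obtain O(quarantine_patent).
Premises 2, 4, 5, 6 do not contribute to this derivation.
So O(quarantine_patent) follows.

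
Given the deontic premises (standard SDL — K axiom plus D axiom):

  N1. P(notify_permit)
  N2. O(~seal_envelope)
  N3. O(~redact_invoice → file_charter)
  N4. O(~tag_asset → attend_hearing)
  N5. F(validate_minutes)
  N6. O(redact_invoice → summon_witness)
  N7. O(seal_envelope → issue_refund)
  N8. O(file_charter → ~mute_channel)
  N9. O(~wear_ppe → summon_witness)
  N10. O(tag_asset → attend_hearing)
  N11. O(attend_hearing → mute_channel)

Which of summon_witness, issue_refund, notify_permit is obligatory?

Premises 10 and 4 cover both cases: O(tag_asset → attend_hearing) and O(~tag_asset → attend_hearing). Since tag_asset ∨ ~tag_asset is a tautology, O(attend_hearing) follows.
With premise 11, O(attend_hearing → mute_channel), the K-axiom yields O(mute_channel).
The contrapositive of premise 8 (O(file_charter → ~mute_channel)) is O(mute_channel → ~file_charter), and O(mute_channel) is already established, so O(~file_charter).
Premise 3 is O(~redact_invoice → file_charter); contrapositively O(~file_charter → redact_invoice). Since O(~file_charter) holds, K gives O(redact_invoice).
From O(redact_invoice) and premise 6, O(redact_invoice → summon_witness), we obtain O(summon_witness).
So O(summon_witness) holds — summon_witness is obligatory. None of the other listed options is made obligatory by any chain of premises.

summon_witness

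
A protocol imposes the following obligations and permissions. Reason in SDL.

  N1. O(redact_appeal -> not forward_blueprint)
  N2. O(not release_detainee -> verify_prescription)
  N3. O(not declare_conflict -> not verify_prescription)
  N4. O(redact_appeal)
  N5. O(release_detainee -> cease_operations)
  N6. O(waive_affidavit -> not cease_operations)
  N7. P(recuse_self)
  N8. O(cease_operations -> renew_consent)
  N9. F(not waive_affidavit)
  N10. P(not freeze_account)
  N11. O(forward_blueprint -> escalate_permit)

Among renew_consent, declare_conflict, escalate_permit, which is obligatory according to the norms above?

Premise 9, F(not waive_affidavit), is equivalent to O(waive_affidavit).
From O(waive_affidavit) and premise 6, O(waive_affidavit -> not cease_operations), we obtain O(not cease_operations).
Premise 5, O(release_detainee -> cease_operations), contraposes to O(not cease_operations -> not release_detainee); with O(not cease_operations) we get O(not release_detainee).
With premise 2, O(not release_detainee -> verify_prescription), the K-axiom yields O(verify_prescription).
Premise 3 is O(not declare_conflict -> not verify_prescription); contrapositively O(verify_prescription -> declare_conflict). Since O(verify_prescription) holds, K gives O(declare_conflict).
So O(declare_conflict) holds — declare_conflict is obligatory. None of the other listed options is made obligatory by any chain of premises.

declare_conflict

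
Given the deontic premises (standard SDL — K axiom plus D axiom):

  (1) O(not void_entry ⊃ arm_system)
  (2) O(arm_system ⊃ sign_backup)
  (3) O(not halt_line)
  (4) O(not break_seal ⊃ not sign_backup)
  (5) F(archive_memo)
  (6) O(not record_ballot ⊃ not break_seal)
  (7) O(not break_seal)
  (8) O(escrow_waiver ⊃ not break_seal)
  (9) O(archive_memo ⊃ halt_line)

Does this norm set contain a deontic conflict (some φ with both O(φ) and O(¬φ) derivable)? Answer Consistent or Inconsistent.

Premise 9 is O(archive_memo ⊃ halt_line), but O(archive_memo) is not derivable from the premises, so it does not yield O(halt_line).
So O(halt_line) is not derivable, and the apparent clash with O(not halt_line) does not arise.
A world satisfying every obligation exists (e.g. archive_memo=false, arm_system=false, break_seal=false, escrow_waiver=false, halt_line=false, record_ballot=false, sign_backup=false, void_entry=true); no atom is both obligatory and forbidden, so the set is consistent.

Consistent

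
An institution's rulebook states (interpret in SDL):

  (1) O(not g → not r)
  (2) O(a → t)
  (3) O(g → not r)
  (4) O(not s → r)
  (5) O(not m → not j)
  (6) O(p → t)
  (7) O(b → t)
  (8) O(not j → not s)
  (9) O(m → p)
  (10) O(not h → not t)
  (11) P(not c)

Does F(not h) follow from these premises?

Yes

By case analysis on g: premise 3 gives O(g → not r) and premise 1 gives O(not g → not r), so O(not r) either way.
Premise 4 is O(not s → r); contrapositively O(not r → s). Since O(not r) holds, K gives O(s).
The contrapositive of premise 8 (O(not j → not s)) is O(s → j), and O(s) is already established, so O(j).
Premise 5 is O(not m → not j); contrapositively O(j → m). Since O(j) holds, K gives O(m).
From O(m) and premise 9, O(m → p), we obtain O(p).
From O(p) and premise 6, O(p → t), we obtain O(t).
The contrapositive of premise 10 (O(not h → not t)) is O(t → h), and O(t) is already established, so O(h).
Premises 2, 7, 11 do not contribute to this derivation.
So O(h) holds, i.e. F(not h). The claim follows.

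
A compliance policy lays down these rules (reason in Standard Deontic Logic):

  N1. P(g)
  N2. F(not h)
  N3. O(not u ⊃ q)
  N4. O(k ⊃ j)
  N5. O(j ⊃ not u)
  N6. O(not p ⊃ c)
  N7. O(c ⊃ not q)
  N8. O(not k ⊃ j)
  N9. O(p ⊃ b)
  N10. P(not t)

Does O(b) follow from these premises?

Yes

By case analysis on k: premise 4 gives O(k ⊃ j) and premise 8 gives O(not k ⊃ j), so O(j) either way.
Premise 5 is O(j ⊃ not u); since O(j), deontic closure gives O(not u).
With premise 3, O(not u ⊃ q), the K-axiom yields O(q).
Premise 7 is O(c ⊃ not q); contrapositively O(q ⊃ not c). Since O(q) holds, K gives O(not c).
The contrapositive of premise 6 (O(not p ⊃ c)) is O(not c ⊃ p), and O(not c) is already established, so O(p).
With premise 9, O(p ⊃ b), the K-axiom yields O(b).
Premises 1, 2, 10 do not contribute to this derivation.
So O(b) follows.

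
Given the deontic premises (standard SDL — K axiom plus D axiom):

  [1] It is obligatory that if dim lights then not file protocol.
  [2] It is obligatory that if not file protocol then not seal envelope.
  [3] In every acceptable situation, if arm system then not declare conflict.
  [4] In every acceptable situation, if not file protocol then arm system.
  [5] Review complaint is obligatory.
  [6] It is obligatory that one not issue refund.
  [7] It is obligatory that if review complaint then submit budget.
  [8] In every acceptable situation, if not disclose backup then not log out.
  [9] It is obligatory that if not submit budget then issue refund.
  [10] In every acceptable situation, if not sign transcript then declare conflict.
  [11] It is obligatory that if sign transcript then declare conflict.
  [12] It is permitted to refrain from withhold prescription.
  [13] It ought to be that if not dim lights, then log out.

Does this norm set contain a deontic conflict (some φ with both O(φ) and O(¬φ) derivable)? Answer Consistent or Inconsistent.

Premise 9 is O(¬submit_budget → issue_refund), but O(¬submit_budget) is not derivable from the premises, so it does not yield O(issue_refund).
So O(issue_refund) is not derivable, and the apparent clash with O(¬issue_refund) does not arise.
A world satisfying every obligation exists (e.g. arm_system=false, declare_conflict=true, dim_lights=false, disclose_backup=true, file_protocol=true, issue_refund=false, log_out=true, review_complaint=true, seal_envelope=false, sign_transcript=false, submit_budget=true, withhold_prescription=false); no atom is both obligatory and forbidden, so the set is consistent.

Consistent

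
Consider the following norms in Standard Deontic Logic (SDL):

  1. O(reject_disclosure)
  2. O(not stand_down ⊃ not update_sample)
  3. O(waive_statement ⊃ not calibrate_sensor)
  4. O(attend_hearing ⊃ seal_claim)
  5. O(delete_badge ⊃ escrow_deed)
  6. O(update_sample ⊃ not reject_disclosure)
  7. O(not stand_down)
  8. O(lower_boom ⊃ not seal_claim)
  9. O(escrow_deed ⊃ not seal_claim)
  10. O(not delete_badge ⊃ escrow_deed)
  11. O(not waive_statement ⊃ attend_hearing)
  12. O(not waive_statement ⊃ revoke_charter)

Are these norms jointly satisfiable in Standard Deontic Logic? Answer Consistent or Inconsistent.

Consistent

Premise 6 is O(update_sample ⊃ not reject_disclosure), but O(update_sample) is not derivable from the premises, so it does not yield O(not reject_disclosure).
So O(not reject_disclosure) is not derivable, and the apparent clash with O(reject_disclosure) does not arise.
A world satisfying every obligation exists (e.g. attend_hearing=false, calibrate_sensor=false, delete_badge=false, escrow_deed=true, lower_boom=false, reject_disclosure=true, revoke_charter=false, seal_claim=false, stand_down=false, update_sample=false, waive_statement=true); no atom is both obligatory and forbidden, so the set is consistent.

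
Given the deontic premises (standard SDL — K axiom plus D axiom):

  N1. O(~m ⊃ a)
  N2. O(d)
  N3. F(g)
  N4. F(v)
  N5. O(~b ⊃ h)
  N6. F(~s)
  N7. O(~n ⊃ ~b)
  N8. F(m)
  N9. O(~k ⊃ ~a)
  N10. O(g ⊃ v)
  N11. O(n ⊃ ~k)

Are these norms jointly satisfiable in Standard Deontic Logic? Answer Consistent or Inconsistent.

Premise 10 is O(g ⊃ v), but O(g) is not derivable from the premises, so it does not yield O(v).
So O(v) is not derivable, and the apparent clash with O(~v) does not arise.
A world satisfying every obligation exists (e.g. a=true, b=false, d=true, g=false, h=true, k=true, m=false, n=false, s=true, v=false); no atom is both obligatory and forbidden, so the set is consistent.

Consistent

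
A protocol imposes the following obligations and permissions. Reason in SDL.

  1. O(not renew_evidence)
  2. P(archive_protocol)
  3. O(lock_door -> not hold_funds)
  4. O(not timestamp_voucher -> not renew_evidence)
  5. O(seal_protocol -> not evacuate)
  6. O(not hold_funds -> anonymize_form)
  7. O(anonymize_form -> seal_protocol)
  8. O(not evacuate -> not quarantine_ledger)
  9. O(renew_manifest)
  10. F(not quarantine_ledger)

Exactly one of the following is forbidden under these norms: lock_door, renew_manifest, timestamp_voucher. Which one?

F(not quarantine_ledger) at premise 10 means O(quarantine_ledger).
The contrapositive of premise 8 (O(not evacuate -> not quarantine_ledger)) is O(quarantine_ledger -> evacuate), and O(quarantine_ledger) is already established, so O(evacuate).
The contrapositive of premise 5 (O(seal_protocol -> not evacuate)) is O(evacuate -> not seal_protocol), and O(evacuate) is already established, so O(not seal_protocol).
Premise 7 is O(anonymize_form -> seal_protocol); contrapositively O(not seal_protocol -> not anonymize_form). Since O(not seal_protocol) holds, K gives O(not anonymize_form).
The contrapositive of premise 6 (O(not hold_funds -> anonymize_form)) is O(not anonymize_form -> hold_funds), and O(not anonymize_form) is already established, so O(hold_funds).
Premise 3, O(lock_door -> not hold_funds), contraposes to O(hold_funds -> not lock_door); with O(hold_funds) we get O(not lock_door).
So O(not lock_door) holds, i.e. lock_door is forbidden. None of the other listed options is forbidden under the premises.

lock_door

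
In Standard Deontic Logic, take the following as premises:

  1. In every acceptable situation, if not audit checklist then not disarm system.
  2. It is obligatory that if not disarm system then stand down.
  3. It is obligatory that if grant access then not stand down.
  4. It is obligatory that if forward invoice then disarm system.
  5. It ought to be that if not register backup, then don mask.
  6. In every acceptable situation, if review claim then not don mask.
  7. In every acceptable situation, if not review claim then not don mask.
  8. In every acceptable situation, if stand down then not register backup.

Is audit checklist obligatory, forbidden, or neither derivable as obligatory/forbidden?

Obligatory

By case analysis on ¬review_claim: premise 7 gives O(¬review_claim → ¬don_mask) and premise 6 gives O(review_claim → ¬don_mask), so O(¬don_mask) either way.
The contrapositive of premise 5 (O(¬register_backup → don_mask)) is O(¬don_mask → register_backup), and O(¬don_mask) is already established, so O(register_backup).
Premise 8 is O(stand_down → ¬register_backup); contrapositively O(register_backup → ¬stand_down). Since O(register_backup) holds, K gives O(¬stand_down).
Premise 2, O(¬disarm_system → stand_down), contraposes to O(¬stand_down → disarm_system); with O(¬stand_down) we get O(disarm_system).
Premise 1 is O(¬audit_checklist → ¬disarm_system); contrapositively O(disarm_system → audit_checklist). Since O(disarm_system) holds, K gives O(audit_checklist).
Premises 3, 4 do not contribute to this derivation.
Hence audit_checklist is obligatory.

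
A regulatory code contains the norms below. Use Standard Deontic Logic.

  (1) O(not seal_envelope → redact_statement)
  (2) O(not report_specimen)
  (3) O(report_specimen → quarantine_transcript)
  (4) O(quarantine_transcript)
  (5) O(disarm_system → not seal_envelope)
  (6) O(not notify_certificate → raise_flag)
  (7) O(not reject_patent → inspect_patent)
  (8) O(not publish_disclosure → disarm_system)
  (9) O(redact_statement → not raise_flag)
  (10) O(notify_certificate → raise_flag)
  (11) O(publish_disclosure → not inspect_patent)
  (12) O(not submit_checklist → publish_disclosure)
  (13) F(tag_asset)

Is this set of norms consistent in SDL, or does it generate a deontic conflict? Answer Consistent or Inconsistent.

Premise 3 is O(report_specimen → quarantine_transcript); even if O(quarantine_transcript) held, inferring O(report_specimen) would be affirming the consequent — invalid.
So O(report_specimen) is not derivable, and the apparent clash with O(not report_specimen) does not arise.
A world satisfying every obligation exists (e.g. disarm_system=false, inspect_patent=false, notify_certificate=false, publish_disclosure=true, quarantine_transcript=true, raise_flag=true, redact_statement=false, reject_patent=true, report_specimen=false, seal_envelope=true, submit_checklist=false, tag_asset=false); no atom is both obligatory and forbidden, so the set is consistent.

Consistent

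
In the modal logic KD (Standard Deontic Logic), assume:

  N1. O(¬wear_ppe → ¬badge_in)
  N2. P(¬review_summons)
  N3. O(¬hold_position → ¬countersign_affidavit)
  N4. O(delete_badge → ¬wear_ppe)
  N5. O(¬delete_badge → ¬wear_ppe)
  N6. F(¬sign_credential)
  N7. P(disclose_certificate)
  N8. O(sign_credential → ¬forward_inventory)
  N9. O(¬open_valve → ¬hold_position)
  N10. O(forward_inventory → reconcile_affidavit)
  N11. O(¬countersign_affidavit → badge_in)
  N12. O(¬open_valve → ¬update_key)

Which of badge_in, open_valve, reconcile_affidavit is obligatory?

Premises 4 and 5 are O(delete_badge → ¬wear_ppe) and O(¬delete_badge → ¬wear_ppe); every ideal world satisfies delete_badge or ¬delete_badge, so in either case ¬wear_ppe holds — hence O(¬wear_ppe).
From O(¬wear_ppe) and premise 1, O(¬wear_ppe → ¬badge_in), we obtain O(¬badge_in).
Premise 11, O(¬countersign_affidavit → badge_in), contraposes to O(¬badge_in → countersign_affidavit); with O(¬badge_in) we get O(countersign_affidavit).
Premise 3, O(¬hold_position → ¬countersign_affidavit), contraposes to O(countersign_affidavit → hold_position); with O(countersign_affidavit) we get O(hold_position).
Premise 9, O(¬open_valve → ¬hold_position), contraposes to O(hold_position → open_valve); with O(hold_position) we get O(open_valve).
So O(open_valve) holds — open_valve is obligatory. None of the other listed options is made obligatory by any chain of premises.

open_valve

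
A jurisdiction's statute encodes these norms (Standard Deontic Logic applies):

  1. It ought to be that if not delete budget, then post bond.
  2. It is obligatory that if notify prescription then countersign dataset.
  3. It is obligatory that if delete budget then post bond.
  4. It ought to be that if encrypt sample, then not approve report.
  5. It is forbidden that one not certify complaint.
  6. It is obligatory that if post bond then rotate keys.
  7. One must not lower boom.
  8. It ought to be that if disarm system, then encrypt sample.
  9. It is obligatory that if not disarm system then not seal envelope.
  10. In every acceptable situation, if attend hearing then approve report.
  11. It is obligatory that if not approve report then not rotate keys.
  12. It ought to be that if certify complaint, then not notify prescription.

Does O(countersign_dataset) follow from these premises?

No

Premise 2 is O(notify_prescription → countersign_dataset), but O(notify_prescription) is not derivable from the premises, so it does not yield O(countersign_dataset).
No other premise forces O(countersign_dataset). An ideal world satisfying every premise can still have countersign_dataset false, so O(countersign_dataset) is not derivable.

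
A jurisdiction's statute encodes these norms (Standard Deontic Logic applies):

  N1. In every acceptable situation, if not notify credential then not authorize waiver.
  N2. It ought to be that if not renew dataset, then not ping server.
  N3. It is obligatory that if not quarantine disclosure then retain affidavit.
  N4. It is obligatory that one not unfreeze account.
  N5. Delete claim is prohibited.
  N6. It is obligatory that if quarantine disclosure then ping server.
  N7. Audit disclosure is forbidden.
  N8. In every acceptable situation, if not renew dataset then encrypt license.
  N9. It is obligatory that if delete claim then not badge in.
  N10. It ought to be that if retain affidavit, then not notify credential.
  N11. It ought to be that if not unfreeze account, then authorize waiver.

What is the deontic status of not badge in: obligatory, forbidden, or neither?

Neither

Premise 9 is O(delete_claim → ¬badge_in), but O(delete_claim) is not derivable from the premises, so it does not yield O(¬badge_in).
No premise or chain of K-axiom applications forces O(¬badge_in), and none forces O(badge_in). So ¬badge_in is neither obligatory nor forbidden under these norms.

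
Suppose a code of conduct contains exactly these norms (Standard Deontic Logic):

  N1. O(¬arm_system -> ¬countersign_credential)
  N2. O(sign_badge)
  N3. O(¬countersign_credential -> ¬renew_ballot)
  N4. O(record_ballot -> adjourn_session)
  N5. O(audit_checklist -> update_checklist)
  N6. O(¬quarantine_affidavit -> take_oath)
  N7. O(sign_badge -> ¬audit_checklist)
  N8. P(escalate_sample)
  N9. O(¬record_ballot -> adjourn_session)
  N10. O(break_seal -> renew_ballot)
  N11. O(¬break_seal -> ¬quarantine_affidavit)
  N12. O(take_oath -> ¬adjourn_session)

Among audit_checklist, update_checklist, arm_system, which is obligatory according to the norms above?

Premises 4 and 9 cover both cases: O(record_ballot -> adjourn_session) and O(¬record_ballot -> adjourn_session). Since record_ballot ∨ ¬record_ballot is a tautology, O(adjourn_session) follows.
Premise 12, O(take_oath -> ¬adjourn_session), contraposes to O(adjourn_session -> ¬take_oath); with O(adjourn_session) we get O(¬take_oath).
Premise 6, O(¬quarantine_affidavit -> take_oath), contraposes to O(¬take_oath -> quarantine_affidavit); with O(¬take_oath) we get O(quarantine_affidavit).
Premise 11 is O(¬break_seal -> ¬quarantine_affidavit); contrapositively O(quarantine_affidavit -> break_seal). Since O(quarantine_affidavit) holds, K gives O(break_seal).
From O(break_seal) and premise 10, O(break_seal -> renew_ballot), we obtain O(renew_ballot).
Premise 3, O(¬countersign_credential -> ¬renew_ballot), contraposes to O(renew_ballot -> countersign_credential); with O(renew_ballot) we get O(countersign_credential).
Premise 1, O(¬arm_system -> ¬countersign_credential), contraposes to O(countersign_credential -> arm_system); with O(countersign_credential) we get O(arm_system).
So O(arm_system) holds — arm_system is obligatory. None of the other listed options is made obligatory by any chain of premises.

arm_system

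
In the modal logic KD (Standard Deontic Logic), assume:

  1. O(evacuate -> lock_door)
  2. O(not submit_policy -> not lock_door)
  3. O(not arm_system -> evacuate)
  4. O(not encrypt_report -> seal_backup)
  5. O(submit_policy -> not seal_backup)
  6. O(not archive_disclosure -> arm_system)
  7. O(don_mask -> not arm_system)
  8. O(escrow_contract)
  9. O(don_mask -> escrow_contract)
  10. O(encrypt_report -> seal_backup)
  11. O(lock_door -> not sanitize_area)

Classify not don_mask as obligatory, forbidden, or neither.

Premises 4 and 10 cover both cases: O(not encrypt_report -> seal_backup) and O(encrypt_report -> seal_backup). Since not encrypt_report ∨ encrypt_report is a tautology, O(seal_backup) follows.
Premise 5, O(submit_policy -> not seal_backup), contraposes to O(seal_backup -> not submit_policy); with O(seal_backup) we get O(not submit_policy).
With premise 2, O(not submit_policy -> not lock_door), the K-axiom yields O(not lock_door).
Premise 1 is O(evacuate -> lock_door); contrapositively O(not lock_door -> not evacuate). Since O(not lock_door) holds, K gives O(not evacuate).
The contrapositive of premise 3 (O(not arm_system -> evacuate)) is O(not evacuate -> arm_system), and O(not evacuate) is already established, so O(arm_system).
Premise 7, O(don_mask -> not arm_system), contraposes to O(arm_system -> not don_mask); with O(arm_system) we get O(not don_mask).
Premises 6, 8, 9, 11 do not contribute to this derivation.
Hence not don_mask is obligatory.

Obligatory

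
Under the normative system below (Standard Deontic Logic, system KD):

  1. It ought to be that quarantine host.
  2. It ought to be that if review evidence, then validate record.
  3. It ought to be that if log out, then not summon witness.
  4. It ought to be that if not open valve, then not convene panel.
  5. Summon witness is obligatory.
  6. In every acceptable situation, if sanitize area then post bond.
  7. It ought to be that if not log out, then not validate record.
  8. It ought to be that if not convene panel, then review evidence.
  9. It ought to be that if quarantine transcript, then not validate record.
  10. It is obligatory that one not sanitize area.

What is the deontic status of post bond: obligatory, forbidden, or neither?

Premise 6 is O(sanitize_area → post_bond), but O(sanitize_area) is not derivable from the premises, so it does not yield O(post_bond).
No premise or chain of K-axiom applications forces O(post_bond), and none forces O(¬post_bond). So post_bond is neither obligatory nor forbidden under these norms.

Neither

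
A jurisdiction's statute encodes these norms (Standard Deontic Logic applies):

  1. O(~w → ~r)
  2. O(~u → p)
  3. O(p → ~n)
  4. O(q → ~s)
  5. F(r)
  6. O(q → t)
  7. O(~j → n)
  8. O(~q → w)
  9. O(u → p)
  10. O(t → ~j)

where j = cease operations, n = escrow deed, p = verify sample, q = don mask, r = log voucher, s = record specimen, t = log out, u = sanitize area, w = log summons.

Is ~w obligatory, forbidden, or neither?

Premises 2 and 9 are O(~u → p) and O(u → p); every ideal world satisfies ~u or u, so in either case p holds — hence O(p).
Premise 3 is O(p → ~n); since O(p), deontic closure gives O(~n).
Premise 7, O(~j → n), contraposes to O(~n → j); with O(~n) we get O(j).
Premise 10, O(t → ~j), contraposes to O(j → ~t); with O(j) we get O(~t).
The contrapositive of premise 6 (O(q → t)) is O(~t → ~q), and O(~t) is already established, so O(~q).
From O(~q) and premise 8, O(~q → w), we obtain O(w).
Premises 1, 4, 5 do not contribute to this derivation.
Thus O(w), which is F(~w): ~w is forbidden.

Forbidden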